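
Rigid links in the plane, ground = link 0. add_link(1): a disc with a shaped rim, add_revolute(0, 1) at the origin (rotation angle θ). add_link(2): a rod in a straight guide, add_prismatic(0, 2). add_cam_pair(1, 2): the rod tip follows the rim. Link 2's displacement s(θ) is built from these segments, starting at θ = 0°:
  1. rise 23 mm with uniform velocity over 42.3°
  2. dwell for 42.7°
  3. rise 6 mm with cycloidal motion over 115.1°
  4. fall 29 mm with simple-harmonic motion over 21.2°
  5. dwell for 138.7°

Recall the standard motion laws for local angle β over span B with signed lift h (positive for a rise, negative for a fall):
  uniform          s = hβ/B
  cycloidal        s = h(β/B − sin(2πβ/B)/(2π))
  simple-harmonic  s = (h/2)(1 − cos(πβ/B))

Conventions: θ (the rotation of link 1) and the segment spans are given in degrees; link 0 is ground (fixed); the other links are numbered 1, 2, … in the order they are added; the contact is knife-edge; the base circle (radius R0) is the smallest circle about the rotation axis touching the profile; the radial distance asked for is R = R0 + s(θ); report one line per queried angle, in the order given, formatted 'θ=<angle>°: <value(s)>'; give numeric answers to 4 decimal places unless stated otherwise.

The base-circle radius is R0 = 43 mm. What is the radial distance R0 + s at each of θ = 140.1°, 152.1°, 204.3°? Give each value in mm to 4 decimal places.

segment 1 (0° to 42.3°, uniform, h = 23) is passed completely: s = 0.0000 + (23) = 23.0000
segment 2 (42.3° to 85°, dwell): s unchanged at 23.0000
θ = 140.1° falls in segment 3 (85° to 200.1°, cycloidal, h = 6): β = 140.1 − 85 = 55.1°, B = 115.1°; Δs = 6·(0.4787 − sin(2π·0.4787)/(2π)) = 2.7450; s = 23.0000 + 2.7450 = 25.7450
θ = 152.1° falls in segment 3 (85° to 200.1°, cycloidal, h = 6): β = 152.1 − 85 = 67.1°, B = 115.1°; Δs = 6·(0.5830 − sin(2π·0.5830)/(2π)) = 3.9734; s = 23.0000 + 3.9734 = 26.9734
segment 3 (85° to 200.1°, cycloidal, h = 6) is passed completely: s = 23.0000 + (6) = 29.0000
θ = 204.3° falls in segment 4 (200.1° to 221.3°, simple-harmonic, h = -29): β = 204.3 − 200.1 = 4.2°, B = 21.2°; Δs = -29/2·(1 − cos(π·0.1981)) = -2.7189; s = 29.0000 − 2.7189 = 26.2811
θ=140.1°: R = R0 + s = 43 + 25.7450 = 68.7450
θ=152.1°: R = R0 + s = 43 + 26.9734 = 69.9734
θ=204.3°: R = R0 + s = 43 + 26.2811 = 69.2811

θ=140.1°: 68.7450
θ=152.1°: 69.9734
θ=204.3°: 69.2811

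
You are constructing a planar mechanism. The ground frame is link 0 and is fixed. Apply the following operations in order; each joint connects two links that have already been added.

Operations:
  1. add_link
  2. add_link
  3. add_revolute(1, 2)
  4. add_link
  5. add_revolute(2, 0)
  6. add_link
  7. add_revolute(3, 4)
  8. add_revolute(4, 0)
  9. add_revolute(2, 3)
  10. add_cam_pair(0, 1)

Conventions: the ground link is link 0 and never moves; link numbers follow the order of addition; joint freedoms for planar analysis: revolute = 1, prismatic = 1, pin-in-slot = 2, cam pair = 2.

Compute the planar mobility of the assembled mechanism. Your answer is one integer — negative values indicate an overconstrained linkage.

link 0 = ground. State L|J1|J2 = 1|0|0
+link1  2|0|0
+link2  3|0|0
R(1,2) f=1→J1  3|1|0
+link3  4|1|0
R(2,0) f=1→J1  4|2|0
+link4  5|2|0
R(3,4) f=1→J1  5|3|0
R(4,0) f=1→J1  5|4|0
R(2,3) f=1→J1  5|5|0
C(0,1) f=2→J2  5|5|1
M = 3(5−1)−2·5−1 = 12−10−1 = 1

M = 1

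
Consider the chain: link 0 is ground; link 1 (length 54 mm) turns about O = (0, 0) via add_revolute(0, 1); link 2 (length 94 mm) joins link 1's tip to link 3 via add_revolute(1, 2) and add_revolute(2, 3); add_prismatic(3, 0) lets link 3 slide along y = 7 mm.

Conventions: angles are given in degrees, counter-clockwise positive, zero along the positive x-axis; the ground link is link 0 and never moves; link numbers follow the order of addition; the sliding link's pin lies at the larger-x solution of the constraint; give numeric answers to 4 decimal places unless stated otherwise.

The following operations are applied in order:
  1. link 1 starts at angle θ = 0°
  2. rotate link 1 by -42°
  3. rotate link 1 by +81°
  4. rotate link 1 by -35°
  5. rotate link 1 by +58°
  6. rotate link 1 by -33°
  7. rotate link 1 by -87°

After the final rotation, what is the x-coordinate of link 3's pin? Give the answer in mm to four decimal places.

geometry: r = 54 mm, L = 94 mm, e = 7 mm; θ starts at 0°
rotate link 1 by -42°: θ ← 0° -42° = -42°
rotate link 1 by +81°: θ ← -42° +81° = 39°
rotate link 1 by -35°: θ ← 39° -35° = 4°
rotate link 1 by +58°: θ ← 4° +58° = 62°
rotate link 1 by -33°: θ ← 62° -33° = 29°
rotate link 1 by -87°: θ ← 29° -87° = -58°
crank pin P = (r cos θ, r sin θ) = (28.615640, -45.794597)
h = r sin θ − e = -45.794597 − 7 = -52.794597
x = r cos θ + √(L² − h²) = 28.615640 + 77.773585 = 106.389225

106.3892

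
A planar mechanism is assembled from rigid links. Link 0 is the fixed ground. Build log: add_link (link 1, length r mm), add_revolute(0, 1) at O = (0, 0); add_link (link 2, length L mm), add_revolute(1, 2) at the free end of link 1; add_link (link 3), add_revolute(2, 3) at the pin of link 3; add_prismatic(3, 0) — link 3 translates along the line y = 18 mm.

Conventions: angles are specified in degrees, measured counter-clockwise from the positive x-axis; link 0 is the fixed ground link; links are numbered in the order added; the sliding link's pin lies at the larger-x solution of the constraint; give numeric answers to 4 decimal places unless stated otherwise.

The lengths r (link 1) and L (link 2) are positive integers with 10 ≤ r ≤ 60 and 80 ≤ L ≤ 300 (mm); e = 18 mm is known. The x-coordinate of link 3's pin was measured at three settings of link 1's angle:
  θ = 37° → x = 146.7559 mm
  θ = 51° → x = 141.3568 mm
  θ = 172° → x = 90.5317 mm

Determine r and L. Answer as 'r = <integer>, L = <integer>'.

constraint per measurement: (x − r cos θ)² + (r sin θ − e)² = L²
subtracting the θ₁ and θ₂ equations cancels the r² and L² terms:
r = (x₁² − x₂²) / (2[(x₁cos θ₁ + e sin θ₁) − (x₂cos θ₂ + e sin θ₂)]) = 30.9996 → r = 31
L² = (x₁ − r cos θ₁)² + (r sin θ₁ − e)² = 14883.9913 → L = 122.0000 → L = 122
check at θ₃=172°: x = 90.5317 (printed 90.5317) ✓

r = 31, L = 122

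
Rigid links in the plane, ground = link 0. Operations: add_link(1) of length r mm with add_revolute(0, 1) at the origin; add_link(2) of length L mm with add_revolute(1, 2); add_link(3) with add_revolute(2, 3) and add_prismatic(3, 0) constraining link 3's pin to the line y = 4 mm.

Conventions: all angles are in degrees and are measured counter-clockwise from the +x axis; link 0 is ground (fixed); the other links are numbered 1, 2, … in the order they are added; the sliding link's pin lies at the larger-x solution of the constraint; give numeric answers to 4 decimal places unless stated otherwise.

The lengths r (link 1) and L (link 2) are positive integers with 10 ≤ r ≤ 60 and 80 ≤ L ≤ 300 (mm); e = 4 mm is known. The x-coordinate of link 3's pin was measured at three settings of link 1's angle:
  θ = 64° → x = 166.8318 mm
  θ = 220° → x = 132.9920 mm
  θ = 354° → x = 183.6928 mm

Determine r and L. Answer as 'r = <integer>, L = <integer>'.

constraint per measurement: (x − r cos θ)² + (r sin θ − e)² = L²
subtracting the θ₁ and θ₂ equations cancels the r² and L² terms:
r = (x₁² − x₂²) / (2[(x₁cos θ₁ + e sin θ₁) − (x₂cos θ₂ + e sin θ₂)]) = 28.0000 → r = 28
L² = (x₁ − r cos θ₁)² + (r sin θ₁ − e)² = 24336.0018 → L = 156.0000 → L = 156
check at θ₃=354°: x = 183.6928 (printed 183.6928) ✓

r = 28, L = 156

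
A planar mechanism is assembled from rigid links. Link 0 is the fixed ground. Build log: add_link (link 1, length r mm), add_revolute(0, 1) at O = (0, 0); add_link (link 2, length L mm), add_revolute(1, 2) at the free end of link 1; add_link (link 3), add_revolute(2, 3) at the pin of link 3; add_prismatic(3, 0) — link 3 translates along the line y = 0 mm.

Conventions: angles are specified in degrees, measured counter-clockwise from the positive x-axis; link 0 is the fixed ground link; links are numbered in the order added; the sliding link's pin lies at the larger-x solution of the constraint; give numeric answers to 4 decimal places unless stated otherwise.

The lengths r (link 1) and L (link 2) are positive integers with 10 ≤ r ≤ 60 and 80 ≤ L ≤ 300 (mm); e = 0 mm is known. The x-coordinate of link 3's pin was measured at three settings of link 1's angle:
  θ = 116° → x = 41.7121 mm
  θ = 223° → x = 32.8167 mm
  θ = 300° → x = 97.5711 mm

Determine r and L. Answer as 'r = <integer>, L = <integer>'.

constraint per measurement: (x − r cos θ)² + (r sin θ − e)² = L²
subtracting the θ₁ and θ₂ equations cancels the r² and L² terms:
r = (x₁² − x₂²) / (2[(x₁cos θ₁ + e sin θ₁) − (x₂cos θ₂ + e sin θ₂)]) = 57.9997 → r = 58
L² = (x₁ − r cos θ₁)² + (r sin θ₁ − e)² = 7225.0035 → L = 85.0000 → L = 85
check at θ₃=300°: x = 97.5711 (printed 97.5711) ✓

r = 58, L = 85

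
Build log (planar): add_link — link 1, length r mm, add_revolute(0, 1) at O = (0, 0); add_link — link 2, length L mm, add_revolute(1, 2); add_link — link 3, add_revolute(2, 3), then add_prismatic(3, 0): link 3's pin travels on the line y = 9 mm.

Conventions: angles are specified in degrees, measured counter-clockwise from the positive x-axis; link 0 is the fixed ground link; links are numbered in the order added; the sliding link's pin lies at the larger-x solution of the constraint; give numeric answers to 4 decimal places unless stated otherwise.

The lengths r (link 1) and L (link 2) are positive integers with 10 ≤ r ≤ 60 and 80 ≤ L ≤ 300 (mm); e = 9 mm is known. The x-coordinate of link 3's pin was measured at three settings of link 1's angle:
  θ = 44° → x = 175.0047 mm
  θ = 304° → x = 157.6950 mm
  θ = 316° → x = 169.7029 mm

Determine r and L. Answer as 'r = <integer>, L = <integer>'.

constraint per measurement: (x − r cos θ)² + (r sin θ − e)² = L²
subtracting the θ₁ and θ₂ equations cancels the r² and L² terms:
r = (x₁² − x₂²) / (2[(x₁cos θ₁ + e sin θ₁) − (x₂cos θ₂ + e sin θ₂)]) = 55.9998 → r = 56
L² = (x₁ − r cos θ₁)² + (r sin θ₁ − e)² = 19043.9906 → L = 138.0000 → L = 138
check at θ₃=316°: x = 169.7029 (printed 169.7029) ✓

r = 56, L = 138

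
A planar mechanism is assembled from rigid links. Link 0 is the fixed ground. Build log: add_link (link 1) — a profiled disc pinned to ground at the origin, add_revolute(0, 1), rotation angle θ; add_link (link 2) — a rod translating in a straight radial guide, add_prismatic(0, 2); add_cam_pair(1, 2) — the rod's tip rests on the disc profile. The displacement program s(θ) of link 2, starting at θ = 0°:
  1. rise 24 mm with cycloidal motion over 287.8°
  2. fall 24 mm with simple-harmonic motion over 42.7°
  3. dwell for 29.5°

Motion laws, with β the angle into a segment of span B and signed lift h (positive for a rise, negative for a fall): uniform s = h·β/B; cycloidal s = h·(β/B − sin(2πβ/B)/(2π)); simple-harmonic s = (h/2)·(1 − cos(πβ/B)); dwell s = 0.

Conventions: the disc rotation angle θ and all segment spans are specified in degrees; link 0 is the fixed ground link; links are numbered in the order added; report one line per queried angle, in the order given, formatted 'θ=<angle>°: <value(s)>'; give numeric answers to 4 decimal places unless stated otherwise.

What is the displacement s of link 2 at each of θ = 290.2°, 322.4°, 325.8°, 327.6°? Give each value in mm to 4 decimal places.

seg 1 [0°–287.8°] cycloidal, h=24: full span → s += 24 → s = 24.0000
seg 2 [287.8°–330.5°] simple-harmonic, h=-24: θ=290.2° here. β=2.4, B=42.7. -24/2·(1 − cos(π·0.0562)) = -0.1866 → s = 23.8134
seg 2 [287.8°–330.5°] simple-harmonic, h=-24: θ=322.4° here. β=34.6, B=42.7. -24/2·(1 − cos(π·0.8103)) = -21.9314 → s = 2.0686
seg 2 [287.8°–330.5°] simple-harmonic, h=-24: θ=325.8° here. β=38, B=42.7. -24/2·(1 − cos(π·0.8899)) = -23.2897 → s = 0.7103
seg 2 [287.8°–330.5°] simple-harmonic, h=-24: θ=327.6° here. β=39.8, B=42.7. -24/2·(1 − cos(π·0.9321)) = -23.7279 → s = 0.2721

θ=290.2°: 23.8134
θ=322.4°: 2.0686
θ=325.8°: 0.7103
θ=327.6°: 0.2721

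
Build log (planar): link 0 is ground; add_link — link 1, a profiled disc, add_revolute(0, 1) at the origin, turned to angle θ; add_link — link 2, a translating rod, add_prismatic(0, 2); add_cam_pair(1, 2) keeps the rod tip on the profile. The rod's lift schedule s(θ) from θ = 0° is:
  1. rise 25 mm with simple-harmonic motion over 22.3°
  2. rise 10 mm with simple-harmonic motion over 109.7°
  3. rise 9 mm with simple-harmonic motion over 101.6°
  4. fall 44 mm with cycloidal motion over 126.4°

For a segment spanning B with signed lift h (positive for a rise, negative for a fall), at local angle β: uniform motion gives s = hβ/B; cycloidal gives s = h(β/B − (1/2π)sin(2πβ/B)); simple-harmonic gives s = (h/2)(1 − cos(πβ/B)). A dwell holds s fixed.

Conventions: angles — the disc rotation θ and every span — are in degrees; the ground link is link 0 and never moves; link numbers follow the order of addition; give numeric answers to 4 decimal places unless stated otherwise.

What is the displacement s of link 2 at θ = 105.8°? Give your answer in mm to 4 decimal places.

seg 1 [0°–22.3°] simple-harmonic, h=25: full span → s += 25 → s = 25.0000
seg 2 [22.3°–132°] simple-harmonic, h=10: θ=105.8° here. β=83.5, B=109.7. 10/2·(1 − cos(π·0.7612)) = 8.6574 → s = 33.6574

33.6574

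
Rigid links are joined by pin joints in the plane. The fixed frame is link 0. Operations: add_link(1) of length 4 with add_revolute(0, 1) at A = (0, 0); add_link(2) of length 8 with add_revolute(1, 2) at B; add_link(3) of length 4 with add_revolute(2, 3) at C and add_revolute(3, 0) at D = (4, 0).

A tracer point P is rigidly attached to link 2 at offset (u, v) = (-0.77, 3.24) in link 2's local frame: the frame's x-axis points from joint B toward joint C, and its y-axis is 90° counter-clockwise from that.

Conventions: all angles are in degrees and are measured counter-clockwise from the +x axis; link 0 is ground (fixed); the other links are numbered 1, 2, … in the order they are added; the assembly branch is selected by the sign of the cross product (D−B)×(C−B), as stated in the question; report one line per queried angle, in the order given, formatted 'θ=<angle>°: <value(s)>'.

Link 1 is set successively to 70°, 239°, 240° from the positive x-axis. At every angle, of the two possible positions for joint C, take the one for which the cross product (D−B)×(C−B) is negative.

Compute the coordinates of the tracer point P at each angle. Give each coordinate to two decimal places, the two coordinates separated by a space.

A=(0,0), D=(4.00,0)
θ=70°: B = A + 4.00·(cos70°, sin70°) = (1.3681, 3.7588)
θ=70°: |BD| = 4.5886
θ=70°: circle(B,8.00) ∩ circle(D,4.00): a=7.5246, h=2.7166
θ=70°:   candidates: C₊=(7.9093,-0.8469) cross=12.465; C₋=(3.4588,-3.9632) cross=-12.465
θ=70°:   branch - wants cross < 0 → take C=(3.4588,-3.9632) (cross=-12.465)
θ=70°: ex = (C−B)/|BC| = (0.2613,-0.9652); ey = (0.9652,0.2613)
θ=70°: P = B + -0.77·ex + 3.24·ey = (4.2943,5.3487)
θ=239°: B = A + 4.00·(cos239°, sin239°) = (-2.0602, -3.4287)
θ=239°: |BD| = 6.9628
θ=239°: circle(B,8.00) ∩ circle(D,4.00): a=6.9283, h=3.9999
θ=239°:   candidates: C₊=(2.0003,3.4643) cross=27.850; C₋=(5.9395,-3.4983) cross=-27.850
θ=239°:   branch - wants cross < 0 → take C=(5.9395,-3.4983) (cross=-27.850)
θ=239°: ex = (C−B)/|BC| = (1.0000,-0.0087); ey = (0.0087,1.0000)
θ=239°: P = B + -0.77·ex + 3.24·ey = (-2.8019,-0.1821)
θ=240°: B = A + 4.00·(cos240°, sin240°) = (-2.0000, -3.4641)
θ=240°: |BD| = 6.9282
θ=240°: circle(B,8.00) ∩ circle(D,4.00): a=6.9282, h=4.0000
θ=240°:   candidates: C₊=(2.0000,3.4641) cross=27.713; C₋=(6.0000,-3.4641) cross=-27.713
θ=240°:   branch - wants cross < 0 → take C=(6.0000,-3.4641) (cross=-27.713)
θ=240°: ex = (C−B)/|BC| = (1.0000,-0.0000); ey = (0.0000,1.0000)
θ=240°: P = B + -0.77·ex + 3.24·ey = (-2.7700,-0.2241)

θ=70°: 4.29 5.35
θ=239°: -2.80 -0.18
θ=240°: -2.77 -0.22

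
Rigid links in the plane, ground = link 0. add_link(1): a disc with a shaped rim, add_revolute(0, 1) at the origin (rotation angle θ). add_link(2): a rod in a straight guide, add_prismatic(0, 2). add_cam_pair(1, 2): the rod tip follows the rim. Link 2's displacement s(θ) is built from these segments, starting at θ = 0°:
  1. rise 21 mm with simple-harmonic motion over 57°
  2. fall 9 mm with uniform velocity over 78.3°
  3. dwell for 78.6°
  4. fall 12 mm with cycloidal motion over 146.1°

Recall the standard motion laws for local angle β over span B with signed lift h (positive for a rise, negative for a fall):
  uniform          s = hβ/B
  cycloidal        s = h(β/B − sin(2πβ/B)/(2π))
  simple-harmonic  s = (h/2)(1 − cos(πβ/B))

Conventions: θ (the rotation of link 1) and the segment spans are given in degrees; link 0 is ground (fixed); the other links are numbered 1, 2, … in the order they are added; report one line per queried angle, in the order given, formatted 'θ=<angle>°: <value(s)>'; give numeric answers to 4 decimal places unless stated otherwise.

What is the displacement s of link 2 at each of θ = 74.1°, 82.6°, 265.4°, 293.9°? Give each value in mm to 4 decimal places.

segment 1 (0° to 57°, simple-harmonic, h = 21) is passed completely: s = 0.0000 + (21) = 21.0000
θ = 74.1° falls in segment 2 (57° to 135.3°, uniform, h = -9): β = 74.1 − 57 = 17.1°, B = 78.3°; Δs = -9·17.1/78.3 = -1.9655; s = 21.0000 − 1.9655 = 19.0345
θ = 82.6° falls in segment 2 (57° to 135.3°, uniform, h = -9): β = 82.6 − 57 = 25.6°, B = 78.3°; Δs = -9·25.6/78.3 = -2.9425; s = 21.0000 − 2.9425 = 18.0575
segment 2 (57° to 135.3°, uniform, h = -9) is passed completely: s = 21.0000 + (-9) = 12.0000
segment 3 (135.3° to 213.9°, dwell): s unchanged at 12.0000
θ = 265.4° falls in segment 4 (213.9° to 360°, cycloidal, h = -12): β = 265.4 − 213.9 = 51.5°, B = 146.1°; Δs = -12·(0.3525 − sin(2π·0.3525)/(2π)) = -2.7027; s = 12.0000 − 2.7027 = 9.2973
θ = 293.9° falls in segment 4 (213.9° to 360°, cycloidal, h = -12): β = 293.9 − 213.9 = 80°, B = 146.1°; Δs = -12·(0.5476 − sin(2π·0.5476)/(2π)) = -7.1332; s = 12.0000 − 7.1332 = 4.8668

θ=74.1°: 19.0345
θ=82.6°: 18.0575
θ=265.4°: 9.2973
θ=293.9°: 4.8668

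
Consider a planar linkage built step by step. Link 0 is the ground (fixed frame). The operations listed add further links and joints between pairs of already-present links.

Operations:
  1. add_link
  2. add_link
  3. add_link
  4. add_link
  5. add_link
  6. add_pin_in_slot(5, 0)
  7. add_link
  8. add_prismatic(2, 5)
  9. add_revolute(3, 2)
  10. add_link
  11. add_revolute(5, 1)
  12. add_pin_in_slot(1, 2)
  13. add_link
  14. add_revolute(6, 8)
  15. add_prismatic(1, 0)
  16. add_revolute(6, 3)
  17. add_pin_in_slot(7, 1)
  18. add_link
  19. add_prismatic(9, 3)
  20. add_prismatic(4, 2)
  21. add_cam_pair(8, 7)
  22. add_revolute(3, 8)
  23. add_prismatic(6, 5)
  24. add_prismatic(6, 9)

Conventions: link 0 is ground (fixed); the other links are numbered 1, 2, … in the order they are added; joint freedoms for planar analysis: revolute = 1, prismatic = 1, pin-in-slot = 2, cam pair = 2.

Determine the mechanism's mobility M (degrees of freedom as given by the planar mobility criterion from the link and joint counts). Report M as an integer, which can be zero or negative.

ground; <1,0,0>
#1 <2,0,0>
#2 <3,0,0>
#3 <4,0,0>
#4 <5,0,0>
#5 <6,0,0>
PS:5↔0 J2 <6,0,1>
#6 <7,0,1>
P:2↔5 J1 <7,1,1>
R:3↔2 J1 <7,2,1>
#7 <8,2,1>
R:5↔1 J1 <8,3,1>
PS:1↔2 J2 <8,3,2>
#8 <9,3,2>
R:6↔8 J1 <9,4,2>
P:1↔0 J1 <9,5,2>
R:6↔3 J1 <9,6,2>
PS:7↔1 J2 <9,6,3>
#9 <10,6,3>
P:9↔3 J1 <10,7,3>
P:4↔2 J1 <10,8,3>
C:8↔7 J2 <10,8,4>
R:3↔8 J1 <10,9,4>
P:6↔5 J1 <10,10,4>
P:6↔9 J1 <10,11,4>
3×9 − 2×11 − 1×4 = 1

M = 1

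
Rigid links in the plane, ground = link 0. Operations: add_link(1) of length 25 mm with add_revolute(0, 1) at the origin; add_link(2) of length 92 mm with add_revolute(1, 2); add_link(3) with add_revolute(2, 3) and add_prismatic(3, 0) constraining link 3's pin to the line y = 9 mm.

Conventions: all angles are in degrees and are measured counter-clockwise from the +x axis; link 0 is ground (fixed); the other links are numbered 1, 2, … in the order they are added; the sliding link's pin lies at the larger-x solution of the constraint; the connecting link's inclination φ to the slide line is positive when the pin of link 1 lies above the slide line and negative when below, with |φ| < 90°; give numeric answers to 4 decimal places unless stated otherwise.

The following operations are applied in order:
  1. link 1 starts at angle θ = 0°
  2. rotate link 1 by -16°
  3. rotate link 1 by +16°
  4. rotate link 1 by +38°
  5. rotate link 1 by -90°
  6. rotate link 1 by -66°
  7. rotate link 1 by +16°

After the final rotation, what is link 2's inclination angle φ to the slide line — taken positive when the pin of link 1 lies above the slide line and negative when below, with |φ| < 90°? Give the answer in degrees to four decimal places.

geometry: r = 25 mm, L = 92 mm, e = 9 mm; θ starts at 0°
rotate link 1 by -16°: θ ← 0° -16° = -16°
rotate link 1 by +16°: θ ← -16° +16° = 0°
rotate link 1 by +38°: θ ← 0° +38° = 38°
rotate link 1 by -90°: θ ← 38° -90° = -52°
rotate link 1 by -66°: θ ← -52° -66° = -118°
rotate link 1 by +16°: θ ← -118° +16° = -102°
h = r sin θ − e = -24.453690 − 9 = -33.453690
sin φ = h / L = -33.453690 / 92 = -0.36362707
φ = arcsin(-0.36362707) = -21.323114°

-21.3231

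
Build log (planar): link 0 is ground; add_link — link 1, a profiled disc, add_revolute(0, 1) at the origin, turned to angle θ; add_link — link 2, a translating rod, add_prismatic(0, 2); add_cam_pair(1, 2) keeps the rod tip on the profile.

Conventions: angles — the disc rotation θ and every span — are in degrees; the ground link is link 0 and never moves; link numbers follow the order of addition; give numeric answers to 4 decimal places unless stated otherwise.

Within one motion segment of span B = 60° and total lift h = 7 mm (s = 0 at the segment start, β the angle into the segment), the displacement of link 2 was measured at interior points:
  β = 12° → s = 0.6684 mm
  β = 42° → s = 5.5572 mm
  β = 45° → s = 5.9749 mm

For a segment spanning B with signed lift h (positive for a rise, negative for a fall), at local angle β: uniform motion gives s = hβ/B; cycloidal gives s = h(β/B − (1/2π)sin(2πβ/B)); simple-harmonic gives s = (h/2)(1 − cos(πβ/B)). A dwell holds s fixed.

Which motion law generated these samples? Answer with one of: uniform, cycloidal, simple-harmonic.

candidates at β/B = r: uniform s = h·r (linear in β); cycloidal s = h·(r − sin(2πr)/(2π)); simple-harmonic s = (h/2)(1 − cos(πr))
β=12°: printed 0.6684 | uniform 1.4000, cycloidal 0.3404, simple-harmonic 0.6684
β=42°: printed 5.5572 | uniform 4.9000, cycloidal 5.9596, simple-harmonic 5.5572
β=45°: printed 5.9749 | uniform 5.2500, cycloidal 6.3641, simple-harmonic 5.9749
only one law matches every sample → simple-harmonic

simple-harmonic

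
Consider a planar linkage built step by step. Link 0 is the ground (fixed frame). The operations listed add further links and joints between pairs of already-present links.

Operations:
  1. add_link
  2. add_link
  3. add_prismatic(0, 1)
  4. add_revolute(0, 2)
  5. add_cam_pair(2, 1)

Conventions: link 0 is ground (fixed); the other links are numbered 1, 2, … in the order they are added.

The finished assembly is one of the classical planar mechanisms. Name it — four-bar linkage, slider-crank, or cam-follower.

links: 3 (incl. ground); joints: 1 revolute, 1 prismatic, 1 higher (cam) pair, forming one closed loop
3 links, revolute + prismatic + higher pair in one loop → cam-follower

cam-follower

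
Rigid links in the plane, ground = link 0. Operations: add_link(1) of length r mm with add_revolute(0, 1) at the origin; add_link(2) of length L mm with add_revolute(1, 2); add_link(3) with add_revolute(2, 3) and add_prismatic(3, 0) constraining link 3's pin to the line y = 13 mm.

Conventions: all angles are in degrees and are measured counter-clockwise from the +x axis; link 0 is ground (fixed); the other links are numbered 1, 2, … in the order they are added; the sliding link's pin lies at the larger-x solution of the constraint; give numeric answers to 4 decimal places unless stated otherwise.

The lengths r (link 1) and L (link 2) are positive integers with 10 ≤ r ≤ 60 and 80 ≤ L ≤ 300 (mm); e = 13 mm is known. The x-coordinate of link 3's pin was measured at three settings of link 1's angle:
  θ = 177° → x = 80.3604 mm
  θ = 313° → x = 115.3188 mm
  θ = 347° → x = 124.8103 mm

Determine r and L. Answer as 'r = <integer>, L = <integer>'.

constraint per measurement: (x − r cos θ)² + (r sin θ − e)² = L²
subtracting the θ₁ and θ₂ equations cancels the r² and L² terms:
r = (x₁² − x₂²) / (2[(x₁cos θ₁ + e sin θ₁) − (x₂cos θ₂ + e sin θ₂)]) = 23.0000 → r = 23
L² = (x₁ − r cos θ₁)² + (r sin θ₁ − e)² = 10816.0094 → L = 104.0000 → L = 104
check at θ₃=347°: x = 124.8103 (printed 124.8103) ✓

r = 23, L = 104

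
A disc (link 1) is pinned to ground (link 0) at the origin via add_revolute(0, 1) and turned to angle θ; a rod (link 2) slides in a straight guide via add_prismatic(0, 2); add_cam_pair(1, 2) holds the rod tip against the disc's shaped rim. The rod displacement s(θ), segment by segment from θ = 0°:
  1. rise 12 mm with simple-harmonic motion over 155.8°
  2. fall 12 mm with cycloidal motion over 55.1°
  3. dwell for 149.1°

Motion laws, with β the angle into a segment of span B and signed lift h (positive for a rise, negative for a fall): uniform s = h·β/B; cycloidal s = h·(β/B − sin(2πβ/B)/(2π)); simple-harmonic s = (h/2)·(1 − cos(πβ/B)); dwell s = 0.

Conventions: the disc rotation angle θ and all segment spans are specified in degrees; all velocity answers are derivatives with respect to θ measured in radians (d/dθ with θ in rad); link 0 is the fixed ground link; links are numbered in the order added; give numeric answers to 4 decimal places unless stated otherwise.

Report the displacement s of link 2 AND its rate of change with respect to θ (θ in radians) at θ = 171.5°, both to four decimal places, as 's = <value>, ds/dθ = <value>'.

segment 1 (0° to 155.8°, simple-harmonic, h = 12) is passed completely: s = 0.0000 + (12) = 12.0000
θ = 171.5° falls in segment 2 (155.8° to 210.9°, cycloidal, h = -12): β = 171.5 − 155.8 = 15.7°, B = 55.1°; Δs = -12·(0.2849 − sin(2π·0.2849)/(2π)) = -1.5552; s = 12.0000 − 1.5552 = 10.4448
velocity in seg [155.8°–210.9°] (cycloidal), θ in radians: β = 15.7° = 0.2740 rad, B = 55.1° = 0.9617 rad; ds/dθ = (h/B)(1 − cos(2πβ/B)) = ((-12)/0.9617)(1 − cos(2π·0.2849)) = -15.195386 mm/rad

s = 10.4448, ds/dθ = -15.1954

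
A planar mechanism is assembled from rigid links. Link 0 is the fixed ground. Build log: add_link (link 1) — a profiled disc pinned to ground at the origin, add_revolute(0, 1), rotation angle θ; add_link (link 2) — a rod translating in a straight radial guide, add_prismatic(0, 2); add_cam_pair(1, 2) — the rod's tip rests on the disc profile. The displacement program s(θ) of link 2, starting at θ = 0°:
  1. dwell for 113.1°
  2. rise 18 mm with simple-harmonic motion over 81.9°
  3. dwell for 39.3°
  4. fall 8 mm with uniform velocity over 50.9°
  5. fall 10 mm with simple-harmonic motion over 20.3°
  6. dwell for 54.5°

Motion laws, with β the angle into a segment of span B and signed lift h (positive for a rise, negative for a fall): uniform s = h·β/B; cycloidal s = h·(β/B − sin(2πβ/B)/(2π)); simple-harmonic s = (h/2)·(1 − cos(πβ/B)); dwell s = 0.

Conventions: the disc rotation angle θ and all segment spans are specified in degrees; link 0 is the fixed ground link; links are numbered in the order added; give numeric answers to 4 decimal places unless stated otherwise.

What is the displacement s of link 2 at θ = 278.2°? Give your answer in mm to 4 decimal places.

seg 1 [0°–113.1°] dwell: s stays 0.0000
seg 2 [113.1°–195°] simple-harmonic, h=18: full span → s += 18 → s = 18.0000
seg 3 [195°–234.3°] dwell: s stays 18.0000
seg 4 [234.3°–285.2°] uniform, h=-8: θ=278.2° here. β=43.9, B=50.9. -8·43.9/50.9 = -6.8998 → s = 11.1002

11.1002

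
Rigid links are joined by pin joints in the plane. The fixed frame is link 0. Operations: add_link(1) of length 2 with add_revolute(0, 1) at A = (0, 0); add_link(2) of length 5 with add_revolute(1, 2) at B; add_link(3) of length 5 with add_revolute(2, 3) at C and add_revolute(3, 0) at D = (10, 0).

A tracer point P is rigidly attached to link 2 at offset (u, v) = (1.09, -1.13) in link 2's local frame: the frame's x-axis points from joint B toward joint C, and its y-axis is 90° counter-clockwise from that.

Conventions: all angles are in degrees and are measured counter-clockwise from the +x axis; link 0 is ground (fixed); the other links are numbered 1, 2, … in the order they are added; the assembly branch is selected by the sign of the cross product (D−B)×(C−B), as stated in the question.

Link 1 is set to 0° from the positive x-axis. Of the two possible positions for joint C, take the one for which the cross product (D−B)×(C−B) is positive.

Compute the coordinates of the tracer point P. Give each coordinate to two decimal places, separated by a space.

A=(0,0), D=(10.00,0)
B = A + 2.00·(cos0°, sin0°) = (2.0000, 0.0000)
|BD| = 8.0000
circle(B,5.00) ∩ circle(D,5.00): a=4.0000, h=3.0000
  candidates: C₊=(6.0000,3.0000) cross=24.000; C₋=(6.0000,-3.0000) cross=-24.000
  branch + wants cross > 0 → take C=(6.0000,3.0000) (cross=24.000)
ex = (C−B)/|BC| = (0.8000,0.6000); ey = (-0.6000,0.8000)
P = B + 1.09·ex + -1.13·ey = (3.5500,-0.2500)

3.55 -0.25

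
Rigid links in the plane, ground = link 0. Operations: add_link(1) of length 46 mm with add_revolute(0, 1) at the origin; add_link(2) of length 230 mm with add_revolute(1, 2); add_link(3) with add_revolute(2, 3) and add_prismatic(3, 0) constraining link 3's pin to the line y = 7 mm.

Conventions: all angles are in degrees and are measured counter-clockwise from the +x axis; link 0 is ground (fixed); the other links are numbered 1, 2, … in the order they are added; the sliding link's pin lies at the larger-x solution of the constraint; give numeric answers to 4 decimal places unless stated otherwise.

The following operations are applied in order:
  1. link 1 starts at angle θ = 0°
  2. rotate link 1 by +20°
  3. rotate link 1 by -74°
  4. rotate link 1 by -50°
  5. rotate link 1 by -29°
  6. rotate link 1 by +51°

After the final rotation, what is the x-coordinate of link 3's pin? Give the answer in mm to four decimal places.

geometry: r = 46 mm, L = 230 mm, e = 7 mm; θ starts at 0°
rotate link 1 by +20°: θ ← 0° +20° = 20°
rotate link 1 by -74°: θ ← 20° -74° = -54°
rotate link 1 by -50°: θ ← -54° -50° = -104°
rotate link 1 by -29°: θ ← -104° -29° = -133°
rotate link 1 by +51°: θ ← -133° +51° = -82°
crank pin P = (r cos θ, r sin θ) = (6.401963, -45.552331)
h = r sin θ − e = -45.552331 − 7 = -52.552331
x = r cos θ + √(L² − h²) = 6.401963 + 223.915726 = 230.317689

230.3177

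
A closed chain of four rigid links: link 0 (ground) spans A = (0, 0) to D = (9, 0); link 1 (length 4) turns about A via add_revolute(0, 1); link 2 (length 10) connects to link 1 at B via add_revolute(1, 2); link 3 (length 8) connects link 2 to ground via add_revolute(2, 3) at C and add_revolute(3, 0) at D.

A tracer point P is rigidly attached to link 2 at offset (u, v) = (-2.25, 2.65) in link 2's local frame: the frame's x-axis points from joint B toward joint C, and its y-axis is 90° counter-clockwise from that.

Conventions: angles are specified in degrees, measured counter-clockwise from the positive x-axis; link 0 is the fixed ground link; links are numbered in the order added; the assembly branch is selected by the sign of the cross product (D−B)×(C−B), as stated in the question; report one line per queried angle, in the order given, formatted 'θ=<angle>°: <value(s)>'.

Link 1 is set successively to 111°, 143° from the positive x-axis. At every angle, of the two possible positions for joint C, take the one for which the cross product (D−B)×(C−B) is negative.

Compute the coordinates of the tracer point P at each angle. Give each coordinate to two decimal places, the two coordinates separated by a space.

A=(0,0), D=(9.00,0)
θ=111°: B = A + 4.00·(cos111°, sin111°) = (-1.4335, 3.7343)
θ=111°: |BD| = 11.0816
θ=111°: circle(B,10.00) ∩ circle(D,8.00): a=7.1651, h=6.9757
θ=111°:   candidates: C₊=(7.6633,7.8875) cross=77.303; C₋=(2.9619,-5.2479) cross=-77.303
θ=111°:   branch - wants cross < 0 → take C=(2.9619,-5.2479) (cross=-77.303)
θ=111°: ex = (C−B)/|BC| = (0.4395,-0.8982); ey = (0.8982,0.4395)
θ=111°: P = B + -2.25·ex + 2.65·ey = (-0.0421,6.9201)
θ=143°: B = A + 4.00·(cos143°, sin143°) = (-3.1945, 2.4073)
θ=143°: |BD| = 12.4299
θ=143°: circle(B,10.00) ∩ circle(D,8.00): a=7.6631, h=6.4248
θ=143°:   candidates: C₊=(5.5677,7.2263) cross=79.859; C₋=(3.0792,-5.3799) cross=-79.859
θ=143°:   branch - wants cross < 0 → take C=(3.0792,-5.3799) (cross=-79.859)
θ=143°: ex = (C−B)/|BC| = (0.6274,-0.7787); ey = (0.7787,0.6274)
θ=143°: P = B + -2.25·ex + 2.65·ey = (-2.5425,5.8219)

θ=111°: -0.04 6.92
θ=143°: -2.54 5.82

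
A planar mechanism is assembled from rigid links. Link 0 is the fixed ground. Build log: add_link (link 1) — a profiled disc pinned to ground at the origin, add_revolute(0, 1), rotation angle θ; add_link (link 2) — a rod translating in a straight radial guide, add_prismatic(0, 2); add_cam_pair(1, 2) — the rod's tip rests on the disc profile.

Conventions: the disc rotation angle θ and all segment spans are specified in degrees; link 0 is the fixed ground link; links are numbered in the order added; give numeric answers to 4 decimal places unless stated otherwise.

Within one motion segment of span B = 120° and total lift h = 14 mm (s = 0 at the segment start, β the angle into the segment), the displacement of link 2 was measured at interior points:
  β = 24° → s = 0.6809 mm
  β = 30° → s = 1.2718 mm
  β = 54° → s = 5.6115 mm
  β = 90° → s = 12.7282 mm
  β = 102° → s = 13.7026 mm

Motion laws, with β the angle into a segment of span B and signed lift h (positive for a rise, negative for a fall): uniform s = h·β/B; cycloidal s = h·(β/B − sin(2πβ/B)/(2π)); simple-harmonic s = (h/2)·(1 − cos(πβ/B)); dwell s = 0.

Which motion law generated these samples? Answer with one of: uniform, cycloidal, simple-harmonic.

candidates at β/B = r: uniform s = h·r (linear in β); cycloidal s = h·(r − sin(2πr)/(2π)); simple-harmonic s = (h/2)(1 − cos(πr))
β=24°: printed 0.6809 | uniform 2.8000, cycloidal 0.6809, simple-harmonic 1.3369
β=30°: printed 1.2718 | uniform 3.5000, cycloidal 1.2718, simple-harmonic 2.0503
β=54°: printed 5.6115 | uniform 6.3000, cycloidal 5.6115, simple-harmonic 5.9050
β=90°: printed 12.7282 | uniform 10.5000, cycloidal 12.7282, simple-harmonic 11.9497
β=102°: printed 13.7026 | uniform 11.9000, cycloidal 13.7026, simple-harmonic 13.2370
only one law matches every sample → cycloidal

cycloidal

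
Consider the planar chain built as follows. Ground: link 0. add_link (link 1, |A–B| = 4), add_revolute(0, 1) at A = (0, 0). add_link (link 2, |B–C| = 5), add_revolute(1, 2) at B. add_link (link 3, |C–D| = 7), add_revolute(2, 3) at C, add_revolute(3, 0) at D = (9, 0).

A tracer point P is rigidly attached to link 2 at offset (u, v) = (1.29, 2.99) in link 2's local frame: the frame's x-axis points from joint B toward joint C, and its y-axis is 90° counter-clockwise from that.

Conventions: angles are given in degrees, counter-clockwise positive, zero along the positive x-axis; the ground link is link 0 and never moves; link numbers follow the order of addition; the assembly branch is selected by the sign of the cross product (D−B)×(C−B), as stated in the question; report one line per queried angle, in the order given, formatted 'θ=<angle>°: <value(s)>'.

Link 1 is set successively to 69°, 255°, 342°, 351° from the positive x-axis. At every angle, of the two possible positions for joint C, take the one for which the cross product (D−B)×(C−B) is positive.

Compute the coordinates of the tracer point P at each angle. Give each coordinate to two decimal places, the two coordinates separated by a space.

A=(0,0), D=(9.00,0)
θ=69°: B = A + 4.00·(cos69°, sin69°) = (1.4335, 3.7343)
θ=69°: |BD| = 8.4379
θ=69°: circle(B,5.00) ∩ circle(D,7.00): a=2.7968, h=4.1446
θ=69°:   candidates: C₊=(5.7757,6.2132) cross=34.972; C₋=(2.1071,-1.2201) cross=-34.972
θ=69°:   branch + wants cross > 0 → take C=(5.7757,6.2132) (cross=34.972)
θ=69°: ex = (C−B)/|BC| = (0.8684,0.4958); ey = (-0.4958,0.8684)
θ=69°: P = B + 1.29·ex + 2.99·ey = (1.0714,6.9705)
θ=255°: B = A + 4.00·(cos255°, sin255°) = (-1.0353, -3.8637)
θ=255°: |BD| = 10.7534
θ=255°: circle(B,5.00) ∩ circle(D,7.00): a=4.2608, h=2.6165
θ=255°:   candidates: C₊=(2.0008,0.1089) cross=28.136; C₋=(3.8811,-4.7746) cross=-28.136
θ=255°:   branch + wants cross > 0 → take C=(2.0008,0.1089) (cross=28.136)
θ=255°: ex = (C−B)/|BC| = (0.6072,0.7945); ey = (-0.7945,0.6072)
θ=255°: P = B + 1.29·ex + 2.99·ey = (-2.6276,-1.0232)
θ=342°: B = A + 4.00·(cos342°, sin342°) = (3.8042, -1.2361)
θ=342°: |BD| = 5.3408
θ=342°: circle(B,5.00) ∩ circle(D,7.00): a=0.4235, h=4.9820
θ=342°:   candidates: C₊=(3.0632,3.7087) cross=26.608; C₋=(5.3693,-5.9848) cross=-26.608
θ=342°:   branch + wants cross > 0 → take C=(3.0632,3.7087) (cross=26.608)
θ=342°: ex = (C−B)/|BC| = (-0.1482,0.9890); ey = (-0.9890,-0.1482)
θ=342°: P = B + 1.29·ex + 2.99·ey = (0.6561,-0.4034)
θ=351°: B = A + 4.00·(cos351°, sin351°) = (3.9508, -0.6257)
θ=351°: |BD| = 5.0879
θ=351°: circle(B,5.00) ∩ circle(D,7.00): a=0.1854, h=4.9966
θ=351°:   candidates: C₊=(3.5202,4.3557) cross=25.422; C₋=(4.7492,-5.5616) cross=-25.422
θ=351°:   branch + wants cross > 0 → take C=(3.5202,4.3557) (cross=25.422)
θ=351°: ex = (C−B)/|BC| = (-0.0861,0.9963); ey = (-0.9963,-0.0861)
θ=351°: P = B + 1.29·ex + 2.99·ey = (0.8608,0.4020)

θ=69°: 1.07 6.97
θ=255°: -2.63 -1.02
θ=342°: 0.66 -0.40
θ=351°: 0.86 0.40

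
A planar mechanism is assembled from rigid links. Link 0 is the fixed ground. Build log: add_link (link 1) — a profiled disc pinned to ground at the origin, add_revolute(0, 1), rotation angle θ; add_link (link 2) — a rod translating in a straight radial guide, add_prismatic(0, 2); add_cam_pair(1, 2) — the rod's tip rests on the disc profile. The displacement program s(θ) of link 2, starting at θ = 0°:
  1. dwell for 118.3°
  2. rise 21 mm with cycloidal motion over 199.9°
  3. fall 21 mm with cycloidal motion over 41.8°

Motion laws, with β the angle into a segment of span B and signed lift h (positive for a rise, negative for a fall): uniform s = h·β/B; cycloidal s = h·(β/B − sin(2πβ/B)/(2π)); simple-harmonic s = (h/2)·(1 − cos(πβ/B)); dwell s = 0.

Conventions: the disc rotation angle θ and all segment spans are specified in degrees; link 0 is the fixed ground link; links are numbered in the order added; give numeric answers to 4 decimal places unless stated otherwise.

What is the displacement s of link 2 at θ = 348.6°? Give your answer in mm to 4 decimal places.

seg 1 [0°–118.3°] dwell: s stays 0.0000
seg 2 [118.3°–318.2°] cycloidal, h=21: full span → s += 21 → s = 21.0000
seg 3 [318.2°–360°] cycloidal, h=-21: θ=348.6° here. β=30.4, B=41.8. -21·(0.7273 − sin(2π·0.7273)/(2π)) = -18.5810 → s = 2.4190

2.4190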